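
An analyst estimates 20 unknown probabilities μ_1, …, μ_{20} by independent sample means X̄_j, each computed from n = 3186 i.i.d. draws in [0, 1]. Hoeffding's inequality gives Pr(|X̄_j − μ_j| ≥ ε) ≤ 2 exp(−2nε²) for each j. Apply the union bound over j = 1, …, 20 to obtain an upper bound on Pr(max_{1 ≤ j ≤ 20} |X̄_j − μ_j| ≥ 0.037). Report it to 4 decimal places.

Per-experiment Hoeffding bound: 2·exp(−2·3186·0.037²) = 2·exp(−8.72327) = 0.00032551.
Union bound over 20 events: 20·0.00032551 = 0.00651.

0.0065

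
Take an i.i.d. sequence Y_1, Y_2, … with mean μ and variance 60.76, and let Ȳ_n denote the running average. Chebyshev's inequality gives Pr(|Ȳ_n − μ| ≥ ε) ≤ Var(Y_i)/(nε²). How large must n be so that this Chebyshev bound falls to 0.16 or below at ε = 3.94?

25

Require 60.76/(n·3.94²) ≤ 0.16, i.e. n ≥ 60.76/(0.16·3.94²) = 24.463.
The smallest integer n is 25.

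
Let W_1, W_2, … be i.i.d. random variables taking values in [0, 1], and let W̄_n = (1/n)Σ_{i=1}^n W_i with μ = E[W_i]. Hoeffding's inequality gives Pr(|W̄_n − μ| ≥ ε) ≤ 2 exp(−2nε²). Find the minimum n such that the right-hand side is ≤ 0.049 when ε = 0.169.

Require 2·exp(−2nε²) ≤ 0.049, i.e. 2nε² ≥ ln(2/0.049) = 3.709082.
So n ≥ 3.709082 / (2·0.169²) = 64.933.
The smallest integer n is 65.

65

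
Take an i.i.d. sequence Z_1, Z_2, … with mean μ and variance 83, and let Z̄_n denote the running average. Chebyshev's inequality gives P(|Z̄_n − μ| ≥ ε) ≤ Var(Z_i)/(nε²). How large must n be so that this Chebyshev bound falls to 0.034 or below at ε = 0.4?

Require 83/(n·0.4²) ≤ 0.034, i.e. n ≥ 83/(0.034·0.4²) = 15257.353.
The smallest integer n is 15258.

15258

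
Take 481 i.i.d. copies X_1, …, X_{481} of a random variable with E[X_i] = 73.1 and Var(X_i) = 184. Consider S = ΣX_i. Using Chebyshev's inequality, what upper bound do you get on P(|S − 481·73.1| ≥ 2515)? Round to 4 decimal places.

0.0140

Var(S) = n·Var(X_i) = 481·184 = 88504.
Chebyshev: P(|S − 481·73.1| ≥ 2515) ≤ Var(S)/2515² = 88504/6325225 = 0.0140.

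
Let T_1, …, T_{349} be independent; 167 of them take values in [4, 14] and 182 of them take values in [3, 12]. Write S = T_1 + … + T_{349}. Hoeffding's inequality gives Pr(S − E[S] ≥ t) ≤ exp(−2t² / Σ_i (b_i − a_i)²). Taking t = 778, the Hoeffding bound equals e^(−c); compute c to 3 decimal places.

Σ(b_i − a_i)² = 167·10² + 182·9² = 31442.
c = 2t² / 31442 = 2·778² / 31442 = 38.5016.

38.502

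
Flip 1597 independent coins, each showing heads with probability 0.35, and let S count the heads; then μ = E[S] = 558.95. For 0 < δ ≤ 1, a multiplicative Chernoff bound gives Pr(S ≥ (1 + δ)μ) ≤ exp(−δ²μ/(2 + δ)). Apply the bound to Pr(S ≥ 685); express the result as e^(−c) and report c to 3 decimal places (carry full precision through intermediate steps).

12.773

Write 685 = (1 + δ)μ, so δ = 685/558.95 − 1 = 0.2255121…
Then the exponent is δ²μ/(2 + δ) = (685 − μ)² / (μ·(2 + δ)) = 12.772702.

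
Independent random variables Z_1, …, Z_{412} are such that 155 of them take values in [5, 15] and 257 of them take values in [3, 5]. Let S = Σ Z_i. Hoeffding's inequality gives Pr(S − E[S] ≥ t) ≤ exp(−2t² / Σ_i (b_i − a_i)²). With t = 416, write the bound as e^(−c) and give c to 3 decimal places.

Σ(b_i − a_i)² = 155·10² + 257·2² = 16528.
c = 2t² / 16528 = 2·416² / 16528 = 20.9409.

20.941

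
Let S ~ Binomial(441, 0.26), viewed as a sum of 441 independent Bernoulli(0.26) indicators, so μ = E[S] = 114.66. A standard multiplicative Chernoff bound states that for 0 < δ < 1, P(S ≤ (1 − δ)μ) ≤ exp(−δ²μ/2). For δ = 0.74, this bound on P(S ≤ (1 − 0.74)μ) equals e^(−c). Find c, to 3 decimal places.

c = δ²μ/2 = 0.74²·114.66/2 = 31.3939.

31.394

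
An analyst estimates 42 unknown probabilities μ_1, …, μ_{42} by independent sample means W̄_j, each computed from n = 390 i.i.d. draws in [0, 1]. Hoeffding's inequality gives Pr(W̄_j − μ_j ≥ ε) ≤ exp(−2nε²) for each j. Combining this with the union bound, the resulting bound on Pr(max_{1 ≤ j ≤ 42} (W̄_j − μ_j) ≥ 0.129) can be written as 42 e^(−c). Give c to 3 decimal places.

12.980

Union bound over the 42 events: Pr(max_{1 ≤ j ≤ 42} (W̄_j − μ_j) ≥ 0.129) ≤ 42·exp(−2nε²) = 42 exp(−2·390·0.129²).
So c = 2·390·0.129² = 12.9800.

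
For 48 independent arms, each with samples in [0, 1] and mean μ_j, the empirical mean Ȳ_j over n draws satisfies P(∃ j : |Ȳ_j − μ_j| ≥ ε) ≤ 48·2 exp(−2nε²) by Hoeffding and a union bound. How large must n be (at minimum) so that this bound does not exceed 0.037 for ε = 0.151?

173

Need 2·48·exp(−2nε²) ≤ 0.037, i.e. exp(−2nε²) ≤ 0.037/96.
So 2nε² ≥ ln(96/0.037) = 7.861186.
Hence n ≥ 7.861186/(2·0.151²) = 172.387.
The smallest integer n is 173.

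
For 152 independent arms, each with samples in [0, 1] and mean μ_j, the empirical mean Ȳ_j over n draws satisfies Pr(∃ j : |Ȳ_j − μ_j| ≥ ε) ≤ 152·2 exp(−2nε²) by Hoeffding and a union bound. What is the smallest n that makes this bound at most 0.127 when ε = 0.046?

Need 2·152·exp(−2nε²) ≤ 0.127, i.e. exp(−2nε²) ≤ 0.127/304.
So 2nε² ≥ ln(304/0.127) = 7.780596.
Hence n ≥ 7.780596/(2·0.046²) = 1838.515.
The smallest integer n is 1839.

1839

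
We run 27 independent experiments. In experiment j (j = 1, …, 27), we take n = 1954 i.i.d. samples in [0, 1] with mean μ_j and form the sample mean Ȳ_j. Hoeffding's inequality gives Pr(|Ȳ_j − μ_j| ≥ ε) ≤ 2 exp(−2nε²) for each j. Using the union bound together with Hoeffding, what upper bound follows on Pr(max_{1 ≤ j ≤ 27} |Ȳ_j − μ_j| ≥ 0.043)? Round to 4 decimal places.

Per-experiment Hoeffding bound: 2·exp(−2·1954·0.043²) = 2·exp(−7.22589) = 0.001455.
Union bound over 27 events: 27·0.001455 = 0.03929.

0.0393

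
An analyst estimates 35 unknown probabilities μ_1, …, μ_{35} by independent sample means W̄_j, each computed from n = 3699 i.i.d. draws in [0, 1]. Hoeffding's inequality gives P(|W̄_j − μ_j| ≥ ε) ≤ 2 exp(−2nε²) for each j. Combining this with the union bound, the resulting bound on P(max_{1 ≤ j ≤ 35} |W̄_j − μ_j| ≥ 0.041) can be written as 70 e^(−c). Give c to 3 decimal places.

12.436

Union bound over the 35 events: P(max_{1 ≤ j ≤ 35} |W̄_j − μ_j| ≥ 0.041) ≤ 35·2·exp(−2nε²) = 70 exp(−2·3699·0.041²).
So c = 2·3699·0.041² = 12.4360.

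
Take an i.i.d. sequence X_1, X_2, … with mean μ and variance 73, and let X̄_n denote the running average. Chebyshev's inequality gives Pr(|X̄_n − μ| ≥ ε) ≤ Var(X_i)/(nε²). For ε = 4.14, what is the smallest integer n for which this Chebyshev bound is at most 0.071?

Require 73/(n·4.14²) ≤ 0.071, i.e. n ≥ 73/(0.071·4.14²) = 59.988.
The smallest integer n is 60.

60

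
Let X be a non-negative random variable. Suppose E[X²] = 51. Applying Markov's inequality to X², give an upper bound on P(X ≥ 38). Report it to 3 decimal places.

0.035

Since X ≥ 0, the event {X ≥ 38} is the same as {X² ≥ 1444}.
Markov's inequality applied to X² gives P(X² ≥ 1444) ≤ E[X²]/1444 = 51/1444 = 0.0353.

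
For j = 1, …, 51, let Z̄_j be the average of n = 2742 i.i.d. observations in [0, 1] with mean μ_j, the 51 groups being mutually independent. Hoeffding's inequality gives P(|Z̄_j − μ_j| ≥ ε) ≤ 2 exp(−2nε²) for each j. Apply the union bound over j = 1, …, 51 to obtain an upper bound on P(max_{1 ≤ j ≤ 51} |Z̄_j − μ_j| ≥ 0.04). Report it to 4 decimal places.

0.0158

Per-experiment Hoeffding bound: 2·exp(−2·2742·0.04²) = 2·exp(−8.77440) = 0.00030928.
Union bound over 51 events: 51·0.00030928 = 0.01577.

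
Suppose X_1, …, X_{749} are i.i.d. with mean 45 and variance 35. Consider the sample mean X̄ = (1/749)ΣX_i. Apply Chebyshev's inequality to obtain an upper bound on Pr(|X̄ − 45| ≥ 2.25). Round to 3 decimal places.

Var(X̄) = Var(X_i)/n = 35/749 = 0.046729.
Chebyshev: Pr(|X̄ − 45| ≥ 2.25) ≤ Var(X̄)/(2.25)² = 35/(749·2.25²) = 0.0092.

0.009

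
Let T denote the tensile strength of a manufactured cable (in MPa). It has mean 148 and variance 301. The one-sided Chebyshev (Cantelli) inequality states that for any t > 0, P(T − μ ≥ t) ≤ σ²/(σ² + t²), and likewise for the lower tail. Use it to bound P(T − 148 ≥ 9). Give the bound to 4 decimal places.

0.7880

Here σ² = 301 and t = 9, so σ² + t² = 382.
Cantelli's bound: 301/382 = 0.7880.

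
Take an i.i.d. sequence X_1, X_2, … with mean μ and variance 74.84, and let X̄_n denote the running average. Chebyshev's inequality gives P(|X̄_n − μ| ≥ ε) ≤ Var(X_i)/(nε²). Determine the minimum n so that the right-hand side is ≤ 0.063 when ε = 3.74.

85

Require 74.84/(n·3.74²) ≤ 0.063, i.e. n ≥ 74.84/(0.063·3.74²) = 84.928.
The smallest integer n is 85.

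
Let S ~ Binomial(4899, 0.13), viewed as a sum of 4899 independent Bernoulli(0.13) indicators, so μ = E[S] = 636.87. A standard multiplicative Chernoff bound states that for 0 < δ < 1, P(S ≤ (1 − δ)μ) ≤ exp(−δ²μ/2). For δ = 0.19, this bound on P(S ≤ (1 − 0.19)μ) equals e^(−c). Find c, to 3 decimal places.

11.496

c = δ²μ/2 = 0.19²·636.87/2 = 11.4955.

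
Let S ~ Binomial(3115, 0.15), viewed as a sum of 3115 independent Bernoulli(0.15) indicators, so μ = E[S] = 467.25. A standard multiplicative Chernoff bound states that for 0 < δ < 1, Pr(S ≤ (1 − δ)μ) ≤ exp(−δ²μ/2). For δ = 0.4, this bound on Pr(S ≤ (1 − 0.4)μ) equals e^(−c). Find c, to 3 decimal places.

c = δ²μ/2 = 0.4²·467.25/2 = 37.3800.

37.380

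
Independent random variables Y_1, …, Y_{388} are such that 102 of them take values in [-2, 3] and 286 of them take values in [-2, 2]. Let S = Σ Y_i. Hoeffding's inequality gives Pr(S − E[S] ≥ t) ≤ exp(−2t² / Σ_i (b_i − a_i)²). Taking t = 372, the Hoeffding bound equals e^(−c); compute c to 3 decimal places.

38.839

Σ(b_i − a_i)² = 102·5² + 286·4² = 7126.
c = 2t² / 7126 = 2·372² / 7126 = 38.8392.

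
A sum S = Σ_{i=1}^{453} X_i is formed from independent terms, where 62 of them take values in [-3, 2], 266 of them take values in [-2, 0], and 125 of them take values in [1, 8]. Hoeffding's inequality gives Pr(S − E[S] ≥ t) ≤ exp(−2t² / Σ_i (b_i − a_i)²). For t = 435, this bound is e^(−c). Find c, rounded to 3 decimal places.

Σ(b_i − a_i)² = 62·5² + 266·2² + 125·7² = 8739.
c = 2t² / 8739 = 2·435² / 8739 = 43.3059.

43.306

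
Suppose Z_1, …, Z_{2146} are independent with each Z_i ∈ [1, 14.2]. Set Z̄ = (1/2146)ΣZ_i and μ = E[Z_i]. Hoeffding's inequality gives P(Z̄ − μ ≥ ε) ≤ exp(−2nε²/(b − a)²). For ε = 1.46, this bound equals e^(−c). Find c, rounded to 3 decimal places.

c = 2nε²/(b − a)² = 2·2146·1.46² / 13.2² = 52.5070.

52.507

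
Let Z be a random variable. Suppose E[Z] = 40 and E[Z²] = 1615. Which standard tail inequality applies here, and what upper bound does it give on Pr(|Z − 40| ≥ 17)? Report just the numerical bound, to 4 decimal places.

0.0519

The first two moments determine the variance, so Chebyshev's inequality is the sharpest standard bound available.
Var(Z) = E[Z²] − (E[Z])² = 1615 − 1600 = 15.
Chebyshev's inequality: Pr(|Z − μ| ≥ t) ≤ Var(Z)/t² = 15/289 = 0.0519.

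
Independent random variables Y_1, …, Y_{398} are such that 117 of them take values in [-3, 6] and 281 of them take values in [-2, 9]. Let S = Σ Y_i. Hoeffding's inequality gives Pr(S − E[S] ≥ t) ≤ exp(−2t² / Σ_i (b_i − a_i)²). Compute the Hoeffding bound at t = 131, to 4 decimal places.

Σ(b_i − a_i)² = 117·9² + 281·11² = 43478.
Exponent = 2·131² / 43478 = 0.78941.
Bound = exp(−0.78941) = 0.45411.

0.4541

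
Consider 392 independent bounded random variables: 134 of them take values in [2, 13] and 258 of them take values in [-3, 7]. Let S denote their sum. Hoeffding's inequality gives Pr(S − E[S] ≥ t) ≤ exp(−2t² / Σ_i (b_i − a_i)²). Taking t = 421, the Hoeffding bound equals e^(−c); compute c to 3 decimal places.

8.437

Σ(b_i − a_i)² = 134·11² + 258·10² = 42014.
c = 2t² / 42014 = 2·421² / 42014 = 8.4372.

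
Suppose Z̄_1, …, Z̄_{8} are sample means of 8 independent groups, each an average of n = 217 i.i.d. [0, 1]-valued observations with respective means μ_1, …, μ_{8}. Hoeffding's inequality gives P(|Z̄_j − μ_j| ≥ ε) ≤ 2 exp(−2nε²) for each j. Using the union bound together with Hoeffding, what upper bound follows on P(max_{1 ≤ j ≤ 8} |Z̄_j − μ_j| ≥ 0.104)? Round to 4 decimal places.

Per-experiment Hoeffding bound: 2·exp(−2·217·0.104²) = 2·exp(−4.69414) = 0.018297.
Union bound over 8 events: 8·0.018297 = 0.14638.

0.1464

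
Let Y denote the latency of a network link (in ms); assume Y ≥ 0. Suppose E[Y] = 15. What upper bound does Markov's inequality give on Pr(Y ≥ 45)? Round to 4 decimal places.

0.3333

Markov's inequality: for a non-negative random variable, Pr(Y ≥ a) ≤ E[Y]/a.
Here E[Y] = 15 and a = 45, so the bound is 15/45 = 0.3333.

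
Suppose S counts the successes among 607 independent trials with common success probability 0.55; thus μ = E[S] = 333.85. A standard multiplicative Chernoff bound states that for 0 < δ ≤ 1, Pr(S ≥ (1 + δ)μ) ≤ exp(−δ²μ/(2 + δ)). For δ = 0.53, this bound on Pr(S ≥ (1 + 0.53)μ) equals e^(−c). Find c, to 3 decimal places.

37.067

c = δ²μ/(2 + δ) = 0.53²·333.85/(2 + 0.53) = 37.0666.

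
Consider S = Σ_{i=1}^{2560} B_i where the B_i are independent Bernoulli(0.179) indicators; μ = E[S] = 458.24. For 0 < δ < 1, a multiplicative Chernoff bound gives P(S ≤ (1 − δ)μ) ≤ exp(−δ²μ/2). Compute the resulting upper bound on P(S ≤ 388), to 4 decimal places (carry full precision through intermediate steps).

0.0046

Write 388 = (1 − δ)μ, so δ = 1 − 388/458.24 = 0.1532821…
Then the exponent is δ²μ/2 = (μ − 388)²/(2μ) = 5.383268.
Bound = exp(−5.383268) = 0.00459.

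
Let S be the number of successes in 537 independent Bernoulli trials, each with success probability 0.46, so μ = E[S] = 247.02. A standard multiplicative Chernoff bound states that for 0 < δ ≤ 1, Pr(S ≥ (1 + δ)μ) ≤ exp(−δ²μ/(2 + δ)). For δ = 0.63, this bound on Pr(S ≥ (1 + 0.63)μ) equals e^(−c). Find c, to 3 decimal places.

37.278

c = δ²μ/(2 + δ) = 0.63²·247.02/(2 + 0.63) = 37.2784.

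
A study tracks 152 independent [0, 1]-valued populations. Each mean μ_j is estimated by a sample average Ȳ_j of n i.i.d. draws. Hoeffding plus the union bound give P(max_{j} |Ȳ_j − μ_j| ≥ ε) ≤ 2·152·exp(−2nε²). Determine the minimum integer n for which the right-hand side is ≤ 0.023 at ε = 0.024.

8238

Need 2·152·exp(−2nε²) ≤ 0.023, i.e. exp(−2nε²) ≤ 0.023/304.
So 2nε² ≥ ln(304/0.023) = 9.489289.
Hence n ≥ 9.489289/(2·0.024²) = 8237.230.
The smallest integer n is 8238.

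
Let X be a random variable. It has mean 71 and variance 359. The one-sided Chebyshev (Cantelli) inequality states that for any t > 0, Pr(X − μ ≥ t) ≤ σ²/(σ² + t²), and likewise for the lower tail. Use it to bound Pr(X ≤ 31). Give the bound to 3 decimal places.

Here σ² = 359 and t = 40, so σ² + t² = 1959.
Cantelli's bound: 359/1959 = 0.1833.

0.183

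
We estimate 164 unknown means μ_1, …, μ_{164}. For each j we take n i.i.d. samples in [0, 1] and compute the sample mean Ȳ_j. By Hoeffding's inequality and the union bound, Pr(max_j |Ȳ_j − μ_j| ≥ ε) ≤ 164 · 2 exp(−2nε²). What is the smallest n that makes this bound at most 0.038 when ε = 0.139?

235

Need 2·164·exp(−2nε²) ≤ 0.038, i.e. exp(−2nε²) ≤ 0.038/328.
So 2nε² ≥ ln(328/0.038) = 9.063183.
Hence n ≥ 9.063183/(2·0.139²) = 234.542.
The smallest integer n is 235.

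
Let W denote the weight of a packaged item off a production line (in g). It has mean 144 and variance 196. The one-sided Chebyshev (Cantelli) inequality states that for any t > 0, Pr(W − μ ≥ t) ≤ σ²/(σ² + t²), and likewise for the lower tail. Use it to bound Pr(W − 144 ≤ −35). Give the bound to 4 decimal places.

0.1379

Here σ² = 196 and t = 35, so σ² + t² = 1421.
Cantelli's bound: 196/1421 = 0.1379.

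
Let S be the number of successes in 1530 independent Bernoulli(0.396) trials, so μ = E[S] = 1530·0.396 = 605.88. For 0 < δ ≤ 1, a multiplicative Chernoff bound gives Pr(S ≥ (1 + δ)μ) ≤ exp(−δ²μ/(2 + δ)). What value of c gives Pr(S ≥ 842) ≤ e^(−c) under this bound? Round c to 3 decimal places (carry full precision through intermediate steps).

Write 842 = (1 + δ)μ, so δ = 842/605.88 − 1 = 0.3897141…
Then the exponent is δ²μ/(2 + δ) = (842 − μ)² / (μ·(2 + δ)) = 38.506406.

38.506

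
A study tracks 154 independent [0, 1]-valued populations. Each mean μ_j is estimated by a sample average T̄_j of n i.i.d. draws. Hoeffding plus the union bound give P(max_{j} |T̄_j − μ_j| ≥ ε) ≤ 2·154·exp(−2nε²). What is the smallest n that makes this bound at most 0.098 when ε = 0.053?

1434

Need 2·154·exp(−2nε²) ≤ 0.098, i.e. exp(−2nε²) ≤ 0.098/308.
So 2nε² ≥ ln(308/0.098) = 8.052888.
Hence n ≥ 8.052888/(2·0.053²) = 1433.408.
The smallest integer n is 1434.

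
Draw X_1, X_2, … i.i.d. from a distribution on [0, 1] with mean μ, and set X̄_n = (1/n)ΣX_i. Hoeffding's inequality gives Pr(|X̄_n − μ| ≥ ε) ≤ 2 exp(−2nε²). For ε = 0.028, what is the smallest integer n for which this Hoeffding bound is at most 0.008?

3522

Require 2·exp(−2nε²) ≤ 0.008, i.e. 2nε² ≥ ln(2/0.008) = 5.521461.
So n ≥ 5.521461 / (2·0.028²) = 3521.340.
The smallest integer n is 3522.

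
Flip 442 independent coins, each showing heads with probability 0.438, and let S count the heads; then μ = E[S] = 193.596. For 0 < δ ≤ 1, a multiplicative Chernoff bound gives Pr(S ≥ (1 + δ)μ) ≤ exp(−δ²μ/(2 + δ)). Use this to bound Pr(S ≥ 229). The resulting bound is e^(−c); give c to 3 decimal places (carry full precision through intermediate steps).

Write 229 = (1 + δ)μ, so δ = 229/193.596 − 1 = 0.1828757…
Then the exponent is δ²μ/(2 + δ) = (229 − μ)² / (μ·(2 + δ)) = 2.966056.

2.966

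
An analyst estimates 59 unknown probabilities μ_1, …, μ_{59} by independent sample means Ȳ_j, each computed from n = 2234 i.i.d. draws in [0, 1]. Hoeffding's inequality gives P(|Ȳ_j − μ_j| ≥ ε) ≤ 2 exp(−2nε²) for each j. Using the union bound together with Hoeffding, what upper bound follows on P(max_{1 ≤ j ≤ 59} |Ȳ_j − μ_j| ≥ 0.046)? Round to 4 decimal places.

0.0092

Per-experiment Hoeffding bound: 2·exp(−2·2234·0.046²) = 2·exp(−9.45429) = 0.00015671.
Union bound over 59 events: 59·0.00015671 = 0.00925.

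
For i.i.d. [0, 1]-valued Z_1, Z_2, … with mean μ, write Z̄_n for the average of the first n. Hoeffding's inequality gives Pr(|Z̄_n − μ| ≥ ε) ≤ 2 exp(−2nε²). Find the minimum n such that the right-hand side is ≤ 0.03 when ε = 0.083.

305

Require 2·exp(−2nε²) ≤ 0.03, i.e. 2nε² ≥ ln(2/0.03) = 4.199705.
So n ≥ 4.199705 / (2·0.083²) = 304.812.
The smallest integer n is 305.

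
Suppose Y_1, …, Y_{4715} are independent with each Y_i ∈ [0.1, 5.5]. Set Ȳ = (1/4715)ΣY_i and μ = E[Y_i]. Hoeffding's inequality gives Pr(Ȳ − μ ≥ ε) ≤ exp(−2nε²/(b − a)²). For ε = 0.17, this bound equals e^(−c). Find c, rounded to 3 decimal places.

c = 2nε²/(b − a)² = 2·4715·0.17² / 5.4² = 9.3459.

9.346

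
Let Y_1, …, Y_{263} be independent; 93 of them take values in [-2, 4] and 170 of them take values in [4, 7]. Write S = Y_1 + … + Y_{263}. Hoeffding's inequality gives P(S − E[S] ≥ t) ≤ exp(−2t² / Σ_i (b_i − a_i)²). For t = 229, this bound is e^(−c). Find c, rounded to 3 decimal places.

21.501

Σ(b_i − a_i)² = 93·6² + 170·3² = 4878.
c = 2t² / 4878 = 2·229² / 4878 = 21.5010.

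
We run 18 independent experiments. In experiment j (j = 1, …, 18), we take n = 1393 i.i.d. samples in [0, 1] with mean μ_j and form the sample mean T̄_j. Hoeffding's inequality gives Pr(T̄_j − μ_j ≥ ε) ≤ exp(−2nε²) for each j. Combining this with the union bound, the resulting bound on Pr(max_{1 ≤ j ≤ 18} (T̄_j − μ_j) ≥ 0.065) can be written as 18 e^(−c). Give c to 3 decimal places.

Union bound over the 18 events: Pr(max_{1 ≤ j ≤ 18} (T̄_j − μ_j) ≥ 0.065) ≤ 18·exp(−2nε²) = 18 exp(−2·1393·0.065²).
So c = 2·1393·0.065² = 11.7708.

11.771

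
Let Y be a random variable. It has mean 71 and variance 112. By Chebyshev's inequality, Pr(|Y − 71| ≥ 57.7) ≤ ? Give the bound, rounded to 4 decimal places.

Chebyshev: Pr(|Y − μ| ≥ t) ≤ Var(Y)/t².
Bound = 112 / 3329.29 = 0.0336.

0.0336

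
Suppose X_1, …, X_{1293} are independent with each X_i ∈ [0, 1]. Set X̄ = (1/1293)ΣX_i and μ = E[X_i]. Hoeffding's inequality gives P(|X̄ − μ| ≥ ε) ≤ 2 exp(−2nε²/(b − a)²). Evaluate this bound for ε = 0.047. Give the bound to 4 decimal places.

Exponent: 2nε²/(b − a)² = 2·1293·0.047² / 1² = 5.71247.
Bound = 2·exp(−5.71247) = 0.00661.

0.0066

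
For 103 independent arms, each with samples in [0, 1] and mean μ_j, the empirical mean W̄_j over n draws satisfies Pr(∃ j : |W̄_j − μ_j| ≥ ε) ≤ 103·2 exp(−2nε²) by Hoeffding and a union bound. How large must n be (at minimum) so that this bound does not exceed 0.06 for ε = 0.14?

Need 2·103·exp(−2nε²) ≤ 0.06, i.e. exp(−2nε²) ≤ 0.06/206.
So 2nε² ≥ ln(206/0.06) = 8.141287.
Hence n ≥ 8.141287/(2·0.14²) = 207.686.
The smallest integer n is 208.

208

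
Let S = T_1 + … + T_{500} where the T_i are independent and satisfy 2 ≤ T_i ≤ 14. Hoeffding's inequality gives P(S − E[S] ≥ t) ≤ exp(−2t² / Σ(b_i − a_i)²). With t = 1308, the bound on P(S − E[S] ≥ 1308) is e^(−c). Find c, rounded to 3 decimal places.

47.524

Σ(b_i − a_i)² = 500·(12)² = 72000.
c = 2t²/72000 = 2·1308²/72000 = 47.5240.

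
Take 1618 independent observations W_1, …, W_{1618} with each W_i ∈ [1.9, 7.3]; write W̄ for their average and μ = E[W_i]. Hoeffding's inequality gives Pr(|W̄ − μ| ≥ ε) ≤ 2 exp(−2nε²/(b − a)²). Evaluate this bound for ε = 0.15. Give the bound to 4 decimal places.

Exponent: 2nε²/(b − a)² = 2·1618·0.15² / 5.4² = 2.49691.
Bound = 2·exp(−2.49691) = 0.16468.

0.1647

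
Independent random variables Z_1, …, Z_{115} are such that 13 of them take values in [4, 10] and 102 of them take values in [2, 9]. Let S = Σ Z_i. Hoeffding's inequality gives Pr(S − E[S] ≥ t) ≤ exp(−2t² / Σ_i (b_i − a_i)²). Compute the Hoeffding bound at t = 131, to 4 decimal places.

0.0019

Σ(b_i − a_i)² = 13·6² + 102·7² = 5466.
Exponent = 2·131² / 5466 = 6.27918.
Bound = exp(−6.27918) = 0.00187.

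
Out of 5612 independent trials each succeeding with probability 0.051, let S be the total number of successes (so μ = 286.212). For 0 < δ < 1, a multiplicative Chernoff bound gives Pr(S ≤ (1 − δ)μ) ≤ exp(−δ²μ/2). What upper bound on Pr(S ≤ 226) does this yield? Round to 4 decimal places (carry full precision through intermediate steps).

0.0018

Write 226 = (1 − δ)μ, so δ = 1 − 226/286.212 = 0.2103755…
Then the exponent is δ²μ/2 = (μ − 226)²/(2μ) = 6.333566.
Bound = exp(−6.333566) = 0.00178.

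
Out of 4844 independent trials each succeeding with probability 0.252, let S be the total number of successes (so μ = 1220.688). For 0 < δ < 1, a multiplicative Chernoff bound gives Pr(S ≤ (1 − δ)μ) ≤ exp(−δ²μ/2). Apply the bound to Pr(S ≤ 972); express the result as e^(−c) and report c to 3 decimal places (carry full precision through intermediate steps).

25.332

Write 972 = (1 − δ)μ, so δ = 1 − 972/1220.688 = 0.2037277…
Then the exponent is δ²μ/2 = (μ − 972)²/(2μ) = 25.332321.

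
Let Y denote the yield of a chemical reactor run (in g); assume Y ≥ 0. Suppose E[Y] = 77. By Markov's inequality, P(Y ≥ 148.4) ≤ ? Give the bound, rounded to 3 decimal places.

0.519

Markov's inequality: for a non-negative random variable, P(Y ≥ a) ≤ E[Y]/a.
Here E[Y] = 77 and a = 148.4, so the bound is 77/148.4 = 0.5189.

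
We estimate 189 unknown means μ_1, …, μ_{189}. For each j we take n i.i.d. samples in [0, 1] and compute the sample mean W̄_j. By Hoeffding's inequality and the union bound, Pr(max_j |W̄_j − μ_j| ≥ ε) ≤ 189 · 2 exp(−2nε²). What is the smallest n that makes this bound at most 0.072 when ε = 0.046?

2025

Need 2·189·exp(−2nε²) ≤ 0.072, i.e. exp(−2nε²) ≤ 0.072/378.
So 2nε² ≥ ln(378/0.072) = 8.565983.
Hence n ≥ 8.565983/(2·0.046²) = 2024.098.
The smallest integer n is 2025.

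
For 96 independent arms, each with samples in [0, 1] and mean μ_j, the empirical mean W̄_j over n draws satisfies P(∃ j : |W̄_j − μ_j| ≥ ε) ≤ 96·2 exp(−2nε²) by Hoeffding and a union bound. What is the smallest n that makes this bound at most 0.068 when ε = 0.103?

Need 2·96·exp(−2nε²) ≤ 0.068, i.e. exp(−2nε²) ≤ 0.068/192.
So 2nε² ≥ ln(192/0.068) = 7.945743.
Hence n ≥ 7.945743/(2·0.103²) = 374.481.
The smallest integer n is 375.

375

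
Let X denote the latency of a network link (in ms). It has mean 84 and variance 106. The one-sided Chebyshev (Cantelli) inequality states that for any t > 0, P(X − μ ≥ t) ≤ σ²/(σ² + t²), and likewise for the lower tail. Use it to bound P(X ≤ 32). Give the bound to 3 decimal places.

Here σ² = 106 and t = 52, so σ² + t² = 2810.
Cantelli's bound: 106/2810 = 0.0377.

0.038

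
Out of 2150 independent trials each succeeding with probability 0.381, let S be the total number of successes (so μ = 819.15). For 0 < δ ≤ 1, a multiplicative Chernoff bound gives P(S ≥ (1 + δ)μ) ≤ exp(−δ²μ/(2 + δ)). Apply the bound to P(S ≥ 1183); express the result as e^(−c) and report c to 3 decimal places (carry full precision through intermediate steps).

Write 1183 = (1 + δ)μ, so δ = 1183/819.15 − 1 = 0.4441799…
Then the exponent is δ²μ/(2 + δ) = (1183 − μ)² / (μ·(2 + δ)) = 66.122330.

66.122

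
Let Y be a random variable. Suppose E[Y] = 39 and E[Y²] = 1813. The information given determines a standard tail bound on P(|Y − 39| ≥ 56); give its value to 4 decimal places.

The first two moments determine the variance, so Chebyshev's inequality is the sharpest standard bound available.
Var(Y) = E[Y²] − (E[Y])² = 1813 − 1521 = 292.
Chebyshev's inequality: P(|Y − μ| ≥ t) ≤ Var(Y)/t² = 292/3136 = 0.0931.

0.0931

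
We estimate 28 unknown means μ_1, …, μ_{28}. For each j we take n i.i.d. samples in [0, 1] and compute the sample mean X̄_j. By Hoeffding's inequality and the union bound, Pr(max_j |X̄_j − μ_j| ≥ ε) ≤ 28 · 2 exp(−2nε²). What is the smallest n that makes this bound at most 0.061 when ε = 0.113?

268

Need 2·28·exp(−2nε²) ≤ 0.061, i.e. exp(−2nε²) ≤ 0.061/56.
So 2nε² ≥ ln(56/0.061) = 6.822233.
Hence n ≥ 6.822233/(2·0.113²) = 267.140.
The smallest integer n is 268.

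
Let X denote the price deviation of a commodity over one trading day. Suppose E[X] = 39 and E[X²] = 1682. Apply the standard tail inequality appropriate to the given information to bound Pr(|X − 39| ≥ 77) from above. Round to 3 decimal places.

The first two moments determine the variance, so Chebyshev's inequality is the sharpest standard bound available.
Var(X) = E[X²] − (E[X])² = 1682 − 1521 = 161.
Chebyshev's inequality: Pr(|X − μ| ≥ t) ≤ Var(X)/t² = 161/5929 = 0.0272.

0.027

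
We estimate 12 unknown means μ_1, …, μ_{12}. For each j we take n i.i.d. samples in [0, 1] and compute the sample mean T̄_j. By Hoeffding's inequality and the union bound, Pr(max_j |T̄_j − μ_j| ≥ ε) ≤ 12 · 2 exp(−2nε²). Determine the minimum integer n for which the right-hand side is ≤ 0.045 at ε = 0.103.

Need 2·12·exp(−2nε²) ≤ 0.045, i.e. exp(−2nε²) ≤ 0.045/24.
So 2nε² ≥ ln(24/0.045) = 6.279147.
Hence n ≥ 6.279147/(2·0.103²) = 295.935.
The smallest integer n is 296.

296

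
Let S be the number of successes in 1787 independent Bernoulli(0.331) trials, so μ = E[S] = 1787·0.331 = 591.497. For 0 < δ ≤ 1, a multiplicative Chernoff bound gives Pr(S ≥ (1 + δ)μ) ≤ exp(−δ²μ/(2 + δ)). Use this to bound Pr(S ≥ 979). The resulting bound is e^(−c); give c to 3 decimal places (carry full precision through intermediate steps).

95.612

Write 979 = (1 + δ)μ, so δ = 979/591.497 − 1 = 0.6551225…
Then the exponent is δ²μ/(2 + δ) = (979 − μ)² / (μ·(2 + δ)) = 95.612137.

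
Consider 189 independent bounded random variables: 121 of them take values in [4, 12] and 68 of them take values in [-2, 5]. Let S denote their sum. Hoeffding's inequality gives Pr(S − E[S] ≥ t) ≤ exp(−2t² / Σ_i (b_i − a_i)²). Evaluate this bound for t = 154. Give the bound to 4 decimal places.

0.0138

Σ(b_i − a_i)² = 121·8² + 68·7² = 11076.
Exponent = 2·154² / 11076 = 4.28241.
Bound = exp(−4.28241) = 0.01381.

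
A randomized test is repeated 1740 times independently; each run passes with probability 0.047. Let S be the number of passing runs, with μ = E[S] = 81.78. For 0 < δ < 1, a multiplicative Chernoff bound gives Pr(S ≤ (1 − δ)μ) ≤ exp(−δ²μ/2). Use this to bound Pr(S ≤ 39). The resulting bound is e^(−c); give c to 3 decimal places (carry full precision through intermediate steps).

Write 39 = (1 − δ)μ, so δ = 1 − 39/81.78 = 0.5231108…
Then the exponent is δ²μ/2 = (μ − 39)²/(2μ) = 11.189340.

11.189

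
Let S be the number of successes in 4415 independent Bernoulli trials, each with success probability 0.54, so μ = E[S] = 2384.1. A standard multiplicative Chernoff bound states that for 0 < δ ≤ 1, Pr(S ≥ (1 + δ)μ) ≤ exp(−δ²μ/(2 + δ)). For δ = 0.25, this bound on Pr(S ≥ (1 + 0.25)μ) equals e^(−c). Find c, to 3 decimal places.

66.225

c = δ²μ/(2 + δ) = 0.25²·2384.1/(2 + 0.25) = 66.2250.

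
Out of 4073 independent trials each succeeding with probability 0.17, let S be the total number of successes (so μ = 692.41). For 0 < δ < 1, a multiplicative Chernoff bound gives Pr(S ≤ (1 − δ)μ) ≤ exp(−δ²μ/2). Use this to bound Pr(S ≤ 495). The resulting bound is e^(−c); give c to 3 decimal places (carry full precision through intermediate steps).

Write 495 = (1 − δ)μ, so δ = 1 − 495/692.41 = 0.2851056…
Then the exponent is δ²μ/2 = (μ − 495)²/(2μ) = 28.141353.

28.141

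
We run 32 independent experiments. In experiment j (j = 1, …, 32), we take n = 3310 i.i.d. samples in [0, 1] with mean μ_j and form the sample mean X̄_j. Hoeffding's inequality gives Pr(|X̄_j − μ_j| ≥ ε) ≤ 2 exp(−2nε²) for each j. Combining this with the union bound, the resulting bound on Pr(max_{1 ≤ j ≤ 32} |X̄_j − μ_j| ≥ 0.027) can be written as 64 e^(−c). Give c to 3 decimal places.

4.826

Union bound over the 32 events: Pr(max_{1 ≤ j ≤ 32} |X̄_j − μ_j| ≥ 0.027) ≤ 32·2·exp(−2nε²) = 64 exp(−2·3310·0.027²).
So c = 2·3310·0.027² = 4.8260.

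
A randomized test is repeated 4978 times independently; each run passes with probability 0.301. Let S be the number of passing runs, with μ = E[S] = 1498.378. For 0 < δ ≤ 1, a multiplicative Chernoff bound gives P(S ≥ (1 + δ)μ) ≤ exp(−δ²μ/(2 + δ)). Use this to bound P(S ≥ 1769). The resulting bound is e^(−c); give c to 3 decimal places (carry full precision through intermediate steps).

22.414

Write 1769 = (1 + δ)μ, so δ = 1769/1498.378 − 1 = 0.18061…
Then the exponent is δ²μ/(2 + δ) = (1769 − μ)² / (μ·(2 + δ)) = 22.414385.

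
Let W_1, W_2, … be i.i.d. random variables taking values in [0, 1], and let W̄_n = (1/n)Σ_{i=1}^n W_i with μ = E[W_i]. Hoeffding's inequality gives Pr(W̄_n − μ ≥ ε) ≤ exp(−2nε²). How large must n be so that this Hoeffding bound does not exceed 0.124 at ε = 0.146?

Require exp(−2nε²) ≤ 0.124, i.e. 2nε² ≥ ln(1/0.124) = 2.087474.
So n ≥ 2.087474 / (2·0.146²) = 48.965.
The smallest integer n is 49.

49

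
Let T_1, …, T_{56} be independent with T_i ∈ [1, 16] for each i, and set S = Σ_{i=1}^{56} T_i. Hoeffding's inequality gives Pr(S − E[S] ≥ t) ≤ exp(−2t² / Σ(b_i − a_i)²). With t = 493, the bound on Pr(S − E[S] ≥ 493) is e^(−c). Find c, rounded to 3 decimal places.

Σ(b_i − a_i)² = 56·(15)² = 12600.
c = 2t²/12600 = 2·493²/12600 = 38.5792.

38.579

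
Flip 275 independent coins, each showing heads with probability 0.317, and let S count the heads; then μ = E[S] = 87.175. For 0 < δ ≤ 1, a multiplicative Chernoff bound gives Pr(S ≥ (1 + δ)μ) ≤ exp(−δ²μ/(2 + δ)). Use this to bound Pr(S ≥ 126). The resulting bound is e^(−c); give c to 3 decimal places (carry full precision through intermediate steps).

Write 126 = (1 + δ)μ, so δ = 126/87.175 − 1 = 0.4453685…
Then the exponent is δ²μ/(2 + δ) = (126 − μ)² / (μ·(2 + δ)) = 7.071095.

7.071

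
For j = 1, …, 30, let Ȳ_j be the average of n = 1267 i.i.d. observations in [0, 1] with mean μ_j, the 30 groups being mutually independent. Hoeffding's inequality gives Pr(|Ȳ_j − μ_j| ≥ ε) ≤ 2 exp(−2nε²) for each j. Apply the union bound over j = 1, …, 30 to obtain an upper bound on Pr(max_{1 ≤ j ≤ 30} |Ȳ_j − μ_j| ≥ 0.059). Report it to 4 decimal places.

0.0089

Per-experiment Hoeffding bound: 2·exp(−2·1267·0.059²) = 2·exp(−8.82085) = 0.00029524.
Union bound over 30 events: 30·0.00029524 = 0.00886.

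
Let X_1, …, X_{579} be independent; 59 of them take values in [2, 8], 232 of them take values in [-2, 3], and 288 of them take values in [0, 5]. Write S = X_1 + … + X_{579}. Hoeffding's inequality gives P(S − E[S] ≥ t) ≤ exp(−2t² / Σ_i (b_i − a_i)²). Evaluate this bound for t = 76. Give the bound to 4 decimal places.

0.4659

Σ(b_i − a_i)² = 59·6² + 232·5² + 288·5² = 15124.
Exponent = 2·76² / 15124 = 0.76382.
Bound = exp(−0.76382) = 0.46588.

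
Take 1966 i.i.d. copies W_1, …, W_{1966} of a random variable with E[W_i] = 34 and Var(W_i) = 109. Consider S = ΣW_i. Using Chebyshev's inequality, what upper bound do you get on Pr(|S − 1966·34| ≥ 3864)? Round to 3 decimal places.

Var(S) = n·Var(W_i) = 1966·109 = 214294.
Chebyshev: Pr(|S − 1966·34| ≥ 3864) ≤ Var(S)/3864² = 214294/14930496 = 0.0144.

0.014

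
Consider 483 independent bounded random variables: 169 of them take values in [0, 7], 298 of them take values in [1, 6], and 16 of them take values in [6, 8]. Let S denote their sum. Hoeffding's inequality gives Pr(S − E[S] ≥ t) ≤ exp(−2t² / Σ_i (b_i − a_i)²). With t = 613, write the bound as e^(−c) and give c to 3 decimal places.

Σ(b_i − a_i)² = 169·7² + 298·5² + 16·2² = 15795.
c = 2t² / 15795 = 2·613² / 15795 = 47.5808.

47.581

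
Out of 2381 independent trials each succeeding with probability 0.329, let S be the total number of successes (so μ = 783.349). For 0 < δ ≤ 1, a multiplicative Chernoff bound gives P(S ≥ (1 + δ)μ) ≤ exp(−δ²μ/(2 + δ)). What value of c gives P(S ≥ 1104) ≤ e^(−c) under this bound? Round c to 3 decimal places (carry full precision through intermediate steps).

Write 1104 = (1 + δ)μ, so δ = 1104/783.349 − 1 = 0.4093335…
Then the exponent is δ²μ/(2 + δ) = (1104 − μ)² / (μ·(2 + δ)) = 54.476975.

54.477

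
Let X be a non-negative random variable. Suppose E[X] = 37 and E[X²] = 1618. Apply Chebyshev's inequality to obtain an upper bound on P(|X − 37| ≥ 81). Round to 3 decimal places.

0.038

Var(X) = E[X²] − (E[X])² = 1618 − 1369 = 249.
Chebyshev's inequality: P(|X − μ| ≥ t) ≤ Var(X)/t² = 249/6561 = 0.0380.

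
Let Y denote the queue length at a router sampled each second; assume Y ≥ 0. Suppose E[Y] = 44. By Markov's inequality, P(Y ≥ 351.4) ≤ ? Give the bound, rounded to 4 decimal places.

Markov's inequality: for a non-negative random variable, P(Y ≥ a) ≤ E[Y]/a.
Here E[Y] = 44 and a = 351.4, so the bound is 44/351.4 = 0.1252.

0.1252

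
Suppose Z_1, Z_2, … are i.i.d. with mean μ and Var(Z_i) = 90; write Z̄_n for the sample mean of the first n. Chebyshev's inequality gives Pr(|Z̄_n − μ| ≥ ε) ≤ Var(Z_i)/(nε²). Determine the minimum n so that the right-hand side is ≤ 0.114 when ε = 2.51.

126

Require 90/(n·2.51²) ≤ 0.114, i.e. n ≥ 90/(0.114·2.51²) = 125.311.
The smallest integer n is 126.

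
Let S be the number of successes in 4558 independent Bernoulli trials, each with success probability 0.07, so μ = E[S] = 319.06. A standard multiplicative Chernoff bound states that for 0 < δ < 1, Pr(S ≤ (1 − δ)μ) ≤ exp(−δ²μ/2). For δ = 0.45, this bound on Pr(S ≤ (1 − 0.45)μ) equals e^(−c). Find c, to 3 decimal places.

32.305

c = δ²μ/2 = 0.45²·319.06/2 = 32.3048.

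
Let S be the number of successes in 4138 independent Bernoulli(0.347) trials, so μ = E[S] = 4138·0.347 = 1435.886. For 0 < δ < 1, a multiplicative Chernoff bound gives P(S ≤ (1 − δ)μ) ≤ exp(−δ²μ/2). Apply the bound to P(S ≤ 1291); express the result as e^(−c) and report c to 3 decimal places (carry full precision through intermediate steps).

Write 1291 = (1 − δ)μ, so δ = 1 − 1291/1435.886 = 0.1009036…
Then the exponent is δ²μ/2 = (μ − 1291)²/(2μ) = 7.309756.

7.310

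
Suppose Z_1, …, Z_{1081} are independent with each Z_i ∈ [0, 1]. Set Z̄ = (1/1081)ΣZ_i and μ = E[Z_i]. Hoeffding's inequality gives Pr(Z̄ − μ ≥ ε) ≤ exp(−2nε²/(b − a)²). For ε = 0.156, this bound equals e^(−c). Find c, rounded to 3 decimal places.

c = 2nε²/(b − a)² = 2·1081·0.156² / 1² = 52.6144.

52.614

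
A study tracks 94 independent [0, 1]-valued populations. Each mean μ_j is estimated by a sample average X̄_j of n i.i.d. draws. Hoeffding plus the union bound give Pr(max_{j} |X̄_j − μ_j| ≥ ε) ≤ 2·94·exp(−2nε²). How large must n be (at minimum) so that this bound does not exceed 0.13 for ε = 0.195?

96

Need 2·94·exp(−2nε²) ≤ 0.13, i.e. exp(−2nε²) ≤ 0.13/188.
So 2nε² ≥ ln(188/0.13) = 7.276663.
Hence n ≥ 7.276663/(2·0.195²) = 95.683.
The smallest integer n is 96.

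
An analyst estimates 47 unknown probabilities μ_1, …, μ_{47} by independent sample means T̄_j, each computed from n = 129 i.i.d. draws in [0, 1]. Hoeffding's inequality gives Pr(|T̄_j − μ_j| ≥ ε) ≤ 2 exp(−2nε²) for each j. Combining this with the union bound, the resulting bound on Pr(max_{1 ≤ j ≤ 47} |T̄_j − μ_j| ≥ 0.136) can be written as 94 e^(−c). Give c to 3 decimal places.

4.772

Union bound over the 47 events: Pr(max_{1 ≤ j ≤ 47} |T̄_j − μ_j| ≥ 0.136) ≤ 47·2·exp(−2nε²) = 94 exp(−2·129·0.136²).
So c = 2·129·0.136² = 4.7720.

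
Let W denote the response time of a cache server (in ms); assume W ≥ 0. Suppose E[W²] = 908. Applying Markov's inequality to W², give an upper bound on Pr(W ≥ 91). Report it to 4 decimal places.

Since W ≥ 0, the event {W ≥ 91} is the same as {W² ≥ 8281}.
Markov's inequality applied to W² gives Pr(W² ≥ 8281) ≤ E[W²]/8281 = 908/8281 = 0.1096.

0.1096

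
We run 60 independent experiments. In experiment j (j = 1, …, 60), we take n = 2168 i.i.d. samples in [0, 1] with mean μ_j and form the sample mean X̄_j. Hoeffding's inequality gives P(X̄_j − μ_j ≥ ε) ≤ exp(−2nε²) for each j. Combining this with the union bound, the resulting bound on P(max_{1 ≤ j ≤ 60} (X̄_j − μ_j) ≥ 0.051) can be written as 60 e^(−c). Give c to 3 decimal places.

11.278

Union bound over the 60 events: P(max_{1 ≤ j ≤ 60} (X̄_j − μ_j) ≥ 0.051) ≤ 60·exp(−2nε²) = 60 exp(−2·2168·0.051²).
So c = 2·2168·0.051² = 11.2779.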